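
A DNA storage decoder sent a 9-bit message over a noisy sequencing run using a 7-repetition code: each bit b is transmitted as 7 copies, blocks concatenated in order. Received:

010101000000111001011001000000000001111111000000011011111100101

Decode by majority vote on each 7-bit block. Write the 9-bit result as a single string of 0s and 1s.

001001011

Block 1 (0101010): 3 ones → 0
Block 2 (0000011): 2 ones → 0
Block 3 (1001011): 4 ones → 1
Block 4 (0010000): 1 one → 0
Block 5 (0000000): 0 ones → 0
Block 6 (1111111): 7 ones → 1
Block 7 (0000000): 0 ones → 0
Block 8 (1101111): 6 ones → 1
Block 9 (1100101): 4 ones → 1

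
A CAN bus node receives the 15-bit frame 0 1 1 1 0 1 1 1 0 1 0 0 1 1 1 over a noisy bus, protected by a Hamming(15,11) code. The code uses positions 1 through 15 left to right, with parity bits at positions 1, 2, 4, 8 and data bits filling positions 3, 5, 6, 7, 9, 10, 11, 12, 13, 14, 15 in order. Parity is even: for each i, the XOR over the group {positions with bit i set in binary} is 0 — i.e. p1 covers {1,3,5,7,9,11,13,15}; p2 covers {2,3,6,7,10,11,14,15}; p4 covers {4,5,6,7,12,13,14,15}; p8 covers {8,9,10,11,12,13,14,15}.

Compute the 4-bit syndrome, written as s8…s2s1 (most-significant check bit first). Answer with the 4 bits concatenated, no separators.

s1 (pos 1,3,5,7,9,11,13,15): 0⊕1⊕0⊕1⊕0⊕0⊕1⊕1 = 0
s2 (pos 2,3,6,7,10,11,14,15): 1⊕1⊕1⊕1⊕1⊕0⊕1⊕1 = 1
s4 (pos 4,5,6,7,12,13,14,15): 1⊕0⊕1⊕1⊕0⊕1⊕1⊕1 = 0
s8 (pos 8,9,10,11,12,13,14,15): 1⊕0⊕1⊕0⊕0⊕1⊕1⊕1 = 1
Syndrome s8…s1 = 1010 → error at position 10.

1010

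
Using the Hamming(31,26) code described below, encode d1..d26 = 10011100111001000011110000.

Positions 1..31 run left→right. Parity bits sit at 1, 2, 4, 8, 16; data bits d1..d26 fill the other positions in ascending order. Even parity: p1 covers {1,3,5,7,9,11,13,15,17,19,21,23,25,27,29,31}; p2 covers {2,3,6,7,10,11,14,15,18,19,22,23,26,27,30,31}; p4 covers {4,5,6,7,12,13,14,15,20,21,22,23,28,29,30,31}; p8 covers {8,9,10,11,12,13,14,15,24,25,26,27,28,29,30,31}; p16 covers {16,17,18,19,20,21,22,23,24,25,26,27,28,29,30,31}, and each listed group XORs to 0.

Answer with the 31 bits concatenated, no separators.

0010001111001111001000011110000

Place data at non-parity positions: p1 p2 1 p4 0 0 1 p8 1 1 0 0 1 1 1 p16 0 0 1 0 0 0 0 1 1 1 1 0 0 0 0
p1 (pos 1,3,5,7,9,11,13,15,17,19,21,23,25,27,29,31): XOR of data positions = 1⊕0⊕1⊕1⊕0⊕1⊕1⊕0⊕1⊕0⊕0⊕1⊕1⊕0⊕0 = 0
p2 (pos 2,3,6,7,10,11,14,15,18,19,22,23,26,27,30,31): XOR of data positions = 1⊕0⊕1⊕1⊕0⊕1⊕1⊕0⊕1⊕0⊕0⊕1⊕1⊕0⊕0 = 0
p4 (pos 4,5,6,7,12,13,14,15,20,21,22,23,28,29,30,31): XOR of data positions = 0⊕0⊕1⊕0⊕1⊕1⊕1⊕0⊕0⊕0⊕0⊕0⊕0⊕0⊕0 = 0
p8 (pos 8,9,10,11,12,13,14,15,24,25,26,27,28,29,30,31): XOR of data positions = 1⊕1⊕0⊕0⊕1⊕1⊕1⊕1⊕1⊕1⊕1⊕0⊕0⊕0⊕0 = 1
p16 (pos 16,17,18,19,20,21,22,23,24,25,26,27,28,29,30,31): XOR of data positions = 0⊕0⊕1⊕0⊕0⊕0⊕0⊕1⊕1⊕1⊕1⊕0⊕0⊕0⊕0 = 1
Codeword: 0010001111001111001000011110000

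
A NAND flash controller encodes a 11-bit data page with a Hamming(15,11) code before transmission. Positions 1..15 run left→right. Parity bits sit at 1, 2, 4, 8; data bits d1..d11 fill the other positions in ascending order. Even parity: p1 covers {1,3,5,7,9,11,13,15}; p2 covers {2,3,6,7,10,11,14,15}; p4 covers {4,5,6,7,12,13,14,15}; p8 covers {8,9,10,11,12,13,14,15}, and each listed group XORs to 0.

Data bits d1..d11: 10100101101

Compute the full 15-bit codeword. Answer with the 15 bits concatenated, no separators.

101001000101101

Place data at non-parity positions: p1 p2 1 p4 0 1 0 p8 0 1 0 1 1 0 1
p1 (pos 1,3,5,7,9,11,13,15): XOR of data positions = 1⊕0⊕0⊕0⊕0⊕1⊕1 = 1
p2 (pos 2,3,6,7,10,11,14,15): XOR of data positions = 1⊕1⊕0⊕1⊕0⊕0⊕1 = 0
p4 (pos 4,5,6,7,12,13,14,15): XOR of data positions = 0⊕1⊕0⊕1⊕1⊕0⊕1 = 0
p8 (pos 8,9,10,11,12,13,14,15): XOR of data positions = 0⊕1⊕0⊕1⊕1⊕0⊕1 = 0
Codeword: 101001000101101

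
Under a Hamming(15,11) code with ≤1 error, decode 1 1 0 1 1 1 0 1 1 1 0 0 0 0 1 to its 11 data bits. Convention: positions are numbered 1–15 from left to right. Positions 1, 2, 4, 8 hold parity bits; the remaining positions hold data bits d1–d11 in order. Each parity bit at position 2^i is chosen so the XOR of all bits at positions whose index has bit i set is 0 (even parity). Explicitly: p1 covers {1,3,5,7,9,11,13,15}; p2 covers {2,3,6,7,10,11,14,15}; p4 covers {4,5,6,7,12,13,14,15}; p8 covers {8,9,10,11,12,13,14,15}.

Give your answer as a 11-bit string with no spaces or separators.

s1 (pos 1,3,5,7,9,11,13,15): 1⊕0⊕1⊕0⊕1⊕0⊕0⊕1 = 0
s2 (pos 2,3,6,7,10,11,14,15): 1⊕0⊕1⊕0⊕1⊕0⊕0⊕1 = 0
s4 (pos 4,5,6,7,12,13,14,15): 1⊕1⊕1⊕0⊕0⊕0⊕0⊕1 = 0
s8 (pos 8,9,10,11,12,13,14,15): 1⊕1⊕1⊕0⊕0⊕0⊕0⊕1 = 0
Syndrome s8…s1 = 0000 → no error.
Read data bits from positions 3,5,6,7,9,10,11,12,13,14,15: 01101100001

01101100001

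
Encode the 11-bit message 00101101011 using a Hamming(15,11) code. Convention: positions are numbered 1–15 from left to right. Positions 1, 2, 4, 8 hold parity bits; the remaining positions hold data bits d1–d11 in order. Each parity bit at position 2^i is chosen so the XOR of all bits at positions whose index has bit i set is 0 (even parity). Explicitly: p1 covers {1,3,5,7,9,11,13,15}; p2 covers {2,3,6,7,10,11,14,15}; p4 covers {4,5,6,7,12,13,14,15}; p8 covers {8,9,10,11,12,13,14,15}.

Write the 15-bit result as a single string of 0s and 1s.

Place data at non-parity positions: p1 p2 0 p4 0 1 0 p8 1 1 0 1 0 1 1
p1 (pos 1,3,5,7,9,11,13,15): XOR of data positions = 0⊕0⊕0⊕1⊕0⊕0⊕1 = 0
p2 (pos 2,3,6,7,10,11,14,15): XOR of data positions = 0⊕1⊕0⊕1⊕0⊕1⊕1 = 0
p4 (pos 4,5,6,7,12,13,14,15): XOR of data positions = 0⊕1⊕0⊕1⊕0⊕1⊕1 = 0
p8 (pos 8,9,10,11,12,13,14,15): XOR of data positions = 1⊕1⊕0⊕1⊕0⊕1⊕1 = 1
Codeword: 000001011101011

000001011101011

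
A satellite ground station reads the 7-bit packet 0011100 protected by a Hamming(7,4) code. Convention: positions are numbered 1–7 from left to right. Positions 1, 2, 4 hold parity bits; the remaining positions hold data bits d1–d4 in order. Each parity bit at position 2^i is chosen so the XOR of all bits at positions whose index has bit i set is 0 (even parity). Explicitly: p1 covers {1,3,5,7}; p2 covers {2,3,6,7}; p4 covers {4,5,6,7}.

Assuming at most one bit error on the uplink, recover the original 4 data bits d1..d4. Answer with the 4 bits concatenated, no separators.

1100

s1 (pos 1,3,5,7): 0⊕1⊕1⊕0 = 0
s2 (pos 2,3,6,7): 0⊕1⊕0⊕0 = 1
s4 (pos 4,5,6,7): 1⊕1⊕0⊕0 = 0
Syndrome s4…s1 = 010 → error at position 2.
Flip position 2: 0011100 → 0111100
Read data bits from positions 3,5,6,7: 1100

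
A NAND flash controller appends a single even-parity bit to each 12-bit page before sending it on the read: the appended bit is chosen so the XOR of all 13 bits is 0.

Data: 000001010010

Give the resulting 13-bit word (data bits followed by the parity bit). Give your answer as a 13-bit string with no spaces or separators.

XOR of the 12 data bits: 0⊕0⊕0⊕0⊕0⊕1⊕0⊕1⊕0⊕0⊕1⊕0 = 1
Parity bit = 1 (so all 13 bits XOR to 0).

0000010100101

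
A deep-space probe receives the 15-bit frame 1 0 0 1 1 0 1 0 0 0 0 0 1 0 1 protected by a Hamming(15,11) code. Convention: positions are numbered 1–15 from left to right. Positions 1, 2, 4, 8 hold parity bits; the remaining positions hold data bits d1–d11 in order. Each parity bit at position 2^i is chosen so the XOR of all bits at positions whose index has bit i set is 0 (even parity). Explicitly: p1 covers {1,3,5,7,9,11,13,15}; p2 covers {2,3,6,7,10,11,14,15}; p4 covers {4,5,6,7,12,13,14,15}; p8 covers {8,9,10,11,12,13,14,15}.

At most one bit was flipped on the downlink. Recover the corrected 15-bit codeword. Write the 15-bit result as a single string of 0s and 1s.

100100100000101

s1 (pos 1,3,5,7,9,11,13,15): 1⊕0⊕1⊕1⊕0⊕0⊕1⊕1 = 1
s2 (pos 2,3,6,7,10,11,14,15): 0⊕0⊕0⊕1⊕0⊕0⊕0⊕1 = 0
s4 (pos 4,5,6,7,12,13,14,15): 1⊕1⊕0⊕1⊕0⊕1⊕0⊕1 = 1
s8 (pos 8,9,10,11,12,13,14,15): 0⊕0⊕0⊕0⊕0⊕1⊕0⊕1 = 0
Syndrome s8…s1 = 0101 → error at position 5.
Flip position 5: 100110100000101 → 100100100000101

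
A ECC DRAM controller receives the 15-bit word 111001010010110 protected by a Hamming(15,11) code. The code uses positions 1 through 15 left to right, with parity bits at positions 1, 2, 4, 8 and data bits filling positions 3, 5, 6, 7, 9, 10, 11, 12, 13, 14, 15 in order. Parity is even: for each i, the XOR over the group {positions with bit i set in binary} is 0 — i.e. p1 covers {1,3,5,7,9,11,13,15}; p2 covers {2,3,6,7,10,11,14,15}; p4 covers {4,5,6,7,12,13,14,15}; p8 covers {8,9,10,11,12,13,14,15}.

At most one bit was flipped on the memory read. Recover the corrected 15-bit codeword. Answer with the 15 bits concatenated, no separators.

111000010010110

s1 (pos 1,3,5,7,9,11,13,15): 1⊕1⊕0⊕0⊕0⊕1⊕1⊕0 = 0
s2 (pos 2,3,6,7,10,11,14,15): 1⊕1⊕1⊕0⊕0⊕1⊕1⊕0 = 1
s4 (pos 4,5,6,7,12,13,14,15): 0⊕0⊕1⊕0⊕0⊕1⊕1⊕0 = 1
s8 (pos 8,9,10,11,12,13,14,15): 1⊕0⊕0⊕1⊕0⊕1⊕1⊕0 = 0
Syndrome s8…s1 = 0110 → error at position 6.
Flip position 6: 111001010010110 → 111000010010110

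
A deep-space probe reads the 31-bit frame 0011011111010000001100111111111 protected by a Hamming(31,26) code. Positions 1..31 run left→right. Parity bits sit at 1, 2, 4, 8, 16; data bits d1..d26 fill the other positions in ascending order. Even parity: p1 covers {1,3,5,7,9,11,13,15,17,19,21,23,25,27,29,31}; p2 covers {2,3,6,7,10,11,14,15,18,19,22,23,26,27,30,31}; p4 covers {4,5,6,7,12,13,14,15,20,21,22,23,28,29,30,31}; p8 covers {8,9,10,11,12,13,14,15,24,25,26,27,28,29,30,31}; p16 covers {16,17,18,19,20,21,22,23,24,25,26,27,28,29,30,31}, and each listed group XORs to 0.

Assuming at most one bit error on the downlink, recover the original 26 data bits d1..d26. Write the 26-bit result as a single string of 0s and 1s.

s1 (pos 1,3,5,7,9,11,13,15,17,19,21,23,25,27,29,31): 0⊕1⊕0⊕1⊕1⊕0⊕0⊕0⊕0⊕1⊕0⊕1⊕1⊕1⊕1⊕1 = 1
s2 (pos 2,3,6,7,10,11,14,15,18,19,22,23,26,27,30,31): 0⊕1⊕1⊕1⊕1⊕0⊕0⊕0⊕0⊕1⊕0⊕1⊕1⊕1⊕1⊕1 = 0
s4 (pos 4,5,6,7,12,13,14,15,20,21,22,23,28,29,30,31): 1⊕0⊕1⊕1⊕1⊕0⊕0⊕0⊕1⊕0⊕0⊕1⊕1⊕1⊕1⊕1 = 0
s8 (pos 8,9,10,11,12,13,14,15,24,25,26,27,28,29,30,31): 1⊕1⊕1⊕0⊕1⊕0⊕0⊕0⊕1⊕1⊕1⊕1⊕1⊕1⊕1⊕1 = 0
s16 (pos 16,17,18,19,20,21,22,23,24,25,26,27,28,29,30,31): 0⊕0⊕0⊕1⊕1⊕0⊕0⊕1⊕1⊕1⊕1⊕1⊕1⊕1⊕1⊕1 = 1
Syndrome s16…s1 = 10001 → error at position 17.
Flip position 17: 0011011111010000001100111111111 → 0011011111010000101100111111111
Read data bits from positions 3,5,6,7,9,10,11,12,13,14,15,17,18,19,20,21,22,23,24,25,26,27,28,29,30,31: 10111101000101100111111111

10111101000101100111111111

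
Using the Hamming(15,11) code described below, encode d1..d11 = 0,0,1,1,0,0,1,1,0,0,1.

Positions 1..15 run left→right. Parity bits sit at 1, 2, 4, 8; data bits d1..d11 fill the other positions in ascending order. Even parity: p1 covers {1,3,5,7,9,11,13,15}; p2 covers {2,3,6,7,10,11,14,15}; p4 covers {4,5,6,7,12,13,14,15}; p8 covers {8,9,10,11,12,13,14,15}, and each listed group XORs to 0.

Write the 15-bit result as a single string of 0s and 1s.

100001110011001

Place data at non-parity positions: p1 p2 0 p4 0 1 1 p8 0 0 1 1 0 0 1
p1 (pos 1,3,5,7,9,11,13,15): XOR of data positions = 0⊕0⊕1⊕0⊕1⊕0⊕1 = 1
p2 (pos 2,3,6,7,10,11,14,15): XOR of data positions = 0⊕1⊕1⊕0⊕1⊕0⊕1 = 0
p4 (pos 4,5,6,7,12,13,14,15): XOR of data positions = 0⊕1⊕1⊕1⊕0⊕0⊕1 = 0
p8 (pos 8,9,10,11,12,13,14,15): XOR of data positions = 0⊕0⊕1⊕1⊕0⊕0⊕1 = 1
Codeword: 100001110011001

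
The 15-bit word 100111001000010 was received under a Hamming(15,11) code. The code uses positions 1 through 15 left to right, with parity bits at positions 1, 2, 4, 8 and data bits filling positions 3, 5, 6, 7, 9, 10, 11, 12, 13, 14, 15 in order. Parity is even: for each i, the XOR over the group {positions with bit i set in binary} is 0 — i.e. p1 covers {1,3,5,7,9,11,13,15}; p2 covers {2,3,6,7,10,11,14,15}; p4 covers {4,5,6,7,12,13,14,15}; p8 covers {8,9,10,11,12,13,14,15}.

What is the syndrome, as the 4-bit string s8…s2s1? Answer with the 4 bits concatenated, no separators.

s1 (pos 1,3,5,7,9,11,13,15): 1⊕0⊕1⊕0⊕1⊕0⊕0⊕0 = 1
s2 (pos 2,3,6,7,10,11,14,15): 0⊕0⊕1⊕0⊕0⊕0⊕1⊕0 = 0
s4 (pos 4,5,6,7,12,13,14,15): 1⊕1⊕1⊕0⊕0⊕0⊕1⊕0 = 0
s8 (pos 8,9,10,11,12,13,14,15): 0⊕1⊕0⊕0⊕0⊕0⊕1⊕0 = 0
Syndrome s8…s1 = 0001 → error at position 1.

0001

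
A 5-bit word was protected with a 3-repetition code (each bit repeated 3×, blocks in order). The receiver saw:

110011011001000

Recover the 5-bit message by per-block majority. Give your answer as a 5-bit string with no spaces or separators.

11100

Block 1 (110): 2 ones → 1
Block 2 (011): 2 ones → 1
Block 3 (011): 2 ones → 1
Block 4 (001): 1 one → 0
Block 5 (000): 0 ones → 0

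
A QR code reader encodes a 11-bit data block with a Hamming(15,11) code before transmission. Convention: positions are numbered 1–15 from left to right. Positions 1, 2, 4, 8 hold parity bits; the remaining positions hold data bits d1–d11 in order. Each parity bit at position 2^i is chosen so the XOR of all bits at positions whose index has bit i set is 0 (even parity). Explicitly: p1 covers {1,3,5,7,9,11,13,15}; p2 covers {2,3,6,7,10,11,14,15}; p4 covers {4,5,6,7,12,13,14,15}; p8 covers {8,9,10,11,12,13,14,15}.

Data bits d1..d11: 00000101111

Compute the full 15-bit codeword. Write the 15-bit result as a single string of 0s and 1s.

Place data at non-parity positions: p1 p2 0 p4 0 0 0 p8 0 1 0 1 1 1 1
p1 (pos 1,3,5,7,9,11,13,15): XOR of data positions = 0⊕0⊕0⊕0⊕0⊕1⊕1 = 0
p2 (pos 2,3,6,7,10,11,14,15): XOR of data positions = 0⊕0⊕0⊕1⊕0⊕1⊕1 = 1
p4 (pos 4,5,6,7,12,13,14,15): XOR of data positions = 0⊕0⊕0⊕1⊕1⊕1⊕1 = 0
p8 (pos 8,9,10,11,12,13,14,15): XOR of data positions = 0⊕1⊕0⊕1⊕1⊕1⊕1 = 1
Codeword: 010000010101111

010000010101111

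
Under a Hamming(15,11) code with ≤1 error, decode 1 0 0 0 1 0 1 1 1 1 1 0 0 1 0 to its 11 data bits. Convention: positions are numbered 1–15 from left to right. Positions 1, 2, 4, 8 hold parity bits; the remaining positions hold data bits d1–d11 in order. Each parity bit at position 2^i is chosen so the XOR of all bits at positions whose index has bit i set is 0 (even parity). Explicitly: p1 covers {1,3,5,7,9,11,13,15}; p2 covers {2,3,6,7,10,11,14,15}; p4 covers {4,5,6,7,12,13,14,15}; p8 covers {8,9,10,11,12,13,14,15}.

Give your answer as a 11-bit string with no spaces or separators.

s1 (pos 1,3,5,7,9,11,13,15): 1⊕0⊕1⊕1⊕1⊕1⊕0⊕0 = 1
s2 (pos 2,3,6,7,10,11,14,15): 0⊕0⊕0⊕1⊕1⊕1⊕1⊕0 = 0
s4 (pos 4,5,6,7,12,13,14,15): 0⊕1⊕0⊕1⊕0⊕0⊕1⊕0 = 1
s8 (pos 8,9,10,11,12,13,14,15): 1⊕1⊕1⊕1⊕0⊕0⊕1⊕0 = 1
Syndrome s8…s1 = 1101 → error at position 13.
Flip position 13: 100010111110010 → 100010111110110
Read data bits from positions 3,5,6,7,9,10,11,12,13,14,15: 01011110110

01011110110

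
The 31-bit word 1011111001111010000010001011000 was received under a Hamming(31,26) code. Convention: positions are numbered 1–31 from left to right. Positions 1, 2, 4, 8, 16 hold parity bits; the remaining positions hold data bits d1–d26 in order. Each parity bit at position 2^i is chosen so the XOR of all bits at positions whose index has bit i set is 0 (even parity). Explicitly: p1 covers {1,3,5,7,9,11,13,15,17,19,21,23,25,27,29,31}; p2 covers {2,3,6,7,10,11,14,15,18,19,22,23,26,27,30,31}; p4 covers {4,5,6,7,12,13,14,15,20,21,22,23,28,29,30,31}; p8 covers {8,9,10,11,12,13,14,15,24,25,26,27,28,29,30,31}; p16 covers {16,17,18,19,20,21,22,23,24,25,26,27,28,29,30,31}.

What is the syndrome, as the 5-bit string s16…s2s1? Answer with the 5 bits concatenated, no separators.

00110

s1 (pos 1,3,5,7,9,11,13,15,17,19,21,23,25,27,29,31): 1⊕1⊕1⊕1⊕0⊕1⊕1⊕1⊕0⊕0⊕1⊕0⊕1⊕1⊕0⊕0 = 0
s2 (pos 2,3,6,7,10,11,14,15,18,19,22,23,26,27,30,31): 0⊕1⊕1⊕1⊕1⊕1⊕0⊕1⊕0⊕0⊕0⊕0⊕0⊕1⊕0⊕0 = 1
s4 (pos 4,5,6,7,12,13,14,15,20,21,22,23,28,29,30,31): 1⊕1⊕1⊕1⊕1⊕1⊕0⊕1⊕0⊕1⊕0⊕0⊕1⊕0⊕0⊕0 = 1
s8 (pos 8,9,10,11,12,13,14,15,24,25,26,27,28,29,30,31): 0⊕0⊕1⊕1⊕1⊕1⊕0⊕1⊕0⊕1⊕0⊕1⊕1⊕0⊕0⊕0 = 0
s16 (pos 16,17,18,19,20,21,22,23,24,25,26,27,28,29,30,31): 0⊕0⊕0⊕0⊕0⊕1⊕0⊕0⊕0⊕1⊕0⊕1⊕1⊕0⊕0⊕0 = 0
Syndrome s16…s1 = 00110 → error at position 6.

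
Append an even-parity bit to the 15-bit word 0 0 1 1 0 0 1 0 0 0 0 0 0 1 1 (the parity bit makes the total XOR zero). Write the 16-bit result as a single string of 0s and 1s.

XOR of the 15 data bits: 0⊕0⊕1⊕1⊕0⊕0⊕1⊕0⊕0⊕0⊕0⊕0⊕0⊕1⊕1 = 1
Parity bit = 1 (so all 16 bits XOR to 0).

0011001000000111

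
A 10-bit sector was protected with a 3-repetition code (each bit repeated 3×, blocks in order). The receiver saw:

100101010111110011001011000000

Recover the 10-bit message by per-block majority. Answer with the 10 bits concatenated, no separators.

0101110100

Block 1 (100): 1 one → 0
Block 2 (101): 2 ones → 1
Block 3 (010): 1 one → 0
Block 4 (111): 3 ones → 1
Block 5 (110): 2 ones → 1
Block 6 (011): 2 ones → 1
Block 7 (001): 1 one → 0
Block 8 (011): 2 ones → 1
Block 9 (000): 0 ones → 0
Block 10 (000): 0 ones → 0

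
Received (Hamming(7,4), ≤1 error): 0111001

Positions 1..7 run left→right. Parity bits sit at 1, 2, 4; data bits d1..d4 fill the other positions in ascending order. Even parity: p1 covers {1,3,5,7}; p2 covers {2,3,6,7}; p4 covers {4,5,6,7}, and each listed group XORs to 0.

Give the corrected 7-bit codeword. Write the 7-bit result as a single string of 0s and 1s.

s1 (pos 1,3,5,7): 0⊕1⊕0⊕1 = 0
s2 (pos 2,3,6,7): 1⊕1⊕0⊕1 = 1
s4 (pos 4,5,6,7): 1⊕0⊕0⊕1 = 0
Syndrome s4…s1 = 010 → error at position 2.
Flip position 2: 0111001 → 0011001

0011001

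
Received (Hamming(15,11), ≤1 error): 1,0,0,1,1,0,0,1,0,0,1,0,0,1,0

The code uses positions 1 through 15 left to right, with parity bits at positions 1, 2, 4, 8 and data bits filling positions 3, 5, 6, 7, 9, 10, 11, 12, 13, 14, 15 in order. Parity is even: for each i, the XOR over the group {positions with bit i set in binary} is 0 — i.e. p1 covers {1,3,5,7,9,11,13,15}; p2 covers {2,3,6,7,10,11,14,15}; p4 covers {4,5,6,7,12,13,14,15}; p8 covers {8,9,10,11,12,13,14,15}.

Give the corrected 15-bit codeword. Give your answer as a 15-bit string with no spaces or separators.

100110010010110

s1 (pos 1,3,5,7,9,11,13,15): 1⊕0⊕1⊕0⊕0⊕1⊕0⊕0 = 1
s2 (pos 2,3,6,7,10,11,14,15): 0⊕0⊕0⊕0⊕0⊕1⊕1⊕0 = 0
s4 (pos 4,5,6,7,12,13,14,15): 1⊕1⊕0⊕0⊕0⊕0⊕1⊕0 = 1
s8 (pos 8,9,10,11,12,13,14,15): 1⊕0⊕0⊕1⊕0⊕0⊕1⊕0 = 1
Syndrome s8…s1 = 1101 → error at position 13.
Flip position 13: 100110010010010 → 100110010010110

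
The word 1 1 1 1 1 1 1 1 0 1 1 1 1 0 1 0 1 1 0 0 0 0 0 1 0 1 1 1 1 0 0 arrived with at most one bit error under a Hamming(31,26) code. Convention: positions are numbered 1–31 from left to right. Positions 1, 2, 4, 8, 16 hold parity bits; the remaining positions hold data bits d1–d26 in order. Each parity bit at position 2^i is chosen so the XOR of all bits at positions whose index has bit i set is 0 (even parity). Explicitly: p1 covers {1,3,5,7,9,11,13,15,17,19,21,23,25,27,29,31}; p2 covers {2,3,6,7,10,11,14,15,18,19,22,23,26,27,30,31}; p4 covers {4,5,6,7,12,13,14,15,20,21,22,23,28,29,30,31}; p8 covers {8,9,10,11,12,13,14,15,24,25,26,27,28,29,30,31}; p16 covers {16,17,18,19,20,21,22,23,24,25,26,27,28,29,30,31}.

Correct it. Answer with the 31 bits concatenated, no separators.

s1 (pos 1,3,5,7,9,11,13,15,17,19,21,23,25,27,29,31): 1⊕1⊕1⊕1⊕0⊕1⊕1⊕1⊕1⊕0⊕0⊕0⊕0⊕1⊕1⊕0 = 0
s2 (pos 2,3,6,7,10,11,14,15,18,19,22,23,26,27,30,31): 1⊕1⊕1⊕1⊕1⊕1⊕0⊕1⊕1⊕0⊕0⊕0⊕1⊕1⊕0⊕0 = 0
s4 (pos 4,5,6,7,12,13,14,15,20,21,22,23,28,29,30,31): 1⊕1⊕1⊕1⊕1⊕1⊕0⊕1⊕0⊕0⊕0⊕0⊕1⊕1⊕0⊕0 = 1
s8 (pos 8,9,10,11,12,13,14,15,24,25,26,27,28,29,30,31): 1⊕0⊕1⊕1⊕1⊕1⊕0⊕1⊕1⊕0⊕1⊕1⊕1⊕1⊕0⊕0 = 1
s16 (pos 16,17,18,19,20,21,22,23,24,25,26,27,28,29,30,31): 0⊕1⊕1⊕0⊕0⊕0⊕0⊕0⊕1⊕0⊕1⊕1⊕1⊕1⊕0⊕0 = 1
Syndrome s16…s1 = 11100 → error at position 28.
Flip position 28: 1111111101111010110000010111100 → 1111111101111010110000010110100

1111111101111010110000010110100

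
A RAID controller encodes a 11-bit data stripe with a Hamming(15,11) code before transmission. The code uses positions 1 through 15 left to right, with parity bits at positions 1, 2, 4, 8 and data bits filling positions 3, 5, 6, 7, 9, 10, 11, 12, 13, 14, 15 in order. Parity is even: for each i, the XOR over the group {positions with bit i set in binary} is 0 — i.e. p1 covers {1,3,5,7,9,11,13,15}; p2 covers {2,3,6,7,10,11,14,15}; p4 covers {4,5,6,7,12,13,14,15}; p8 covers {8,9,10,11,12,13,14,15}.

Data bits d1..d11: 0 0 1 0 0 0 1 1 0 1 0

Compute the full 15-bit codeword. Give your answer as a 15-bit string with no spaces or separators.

Place data at non-parity positions: p1 p2 0 p4 0 1 0 p8 0 0 1 1 0 1 0
p1 (pos 1,3,5,7,9,11,13,15): XOR of data positions = 0⊕0⊕0⊕0⊕1⊕0⊕0 = 1
p2 (pos 2,3,6,7,10,11,14,15): XOR of data positions = 0⊕1⊕0⊕0⊕1⊕1⊕0 = 1
p4 (pos 4,5,6,7,12,13,14,15): XOR of data positions = 0⊕1⊕0⊕1⊕0⊕1⊕0 = 1
p8 (pos 8,9,10,11,12,13,14,15): XOR of data positions = 0⊕0⊕1⊕1⊕0⊕1⊕0 = 1
Codeword: 110101010011010

110101010011010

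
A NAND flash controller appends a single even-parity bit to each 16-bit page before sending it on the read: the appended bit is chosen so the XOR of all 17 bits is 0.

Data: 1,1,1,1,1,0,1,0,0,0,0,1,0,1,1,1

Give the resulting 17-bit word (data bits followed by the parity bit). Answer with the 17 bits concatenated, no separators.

XOR of the 16 data bits: 1⊕1⊕1⊕1⊕1⊕0⊕1⊕0⊕0⊕0⊕0⊕1⊕0⊕1⊕1⊕1 = 0
Parity bit = 0 (so all 17 bits XOR to 0).

11111010000101110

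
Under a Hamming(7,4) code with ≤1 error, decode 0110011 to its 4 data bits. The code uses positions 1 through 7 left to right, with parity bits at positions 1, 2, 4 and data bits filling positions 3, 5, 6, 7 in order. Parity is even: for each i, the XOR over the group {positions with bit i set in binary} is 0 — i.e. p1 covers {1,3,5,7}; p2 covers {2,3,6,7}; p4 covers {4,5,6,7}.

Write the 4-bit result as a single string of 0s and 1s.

1011

s1 (pos 1,3,5,7): 0⊕1⊕0⊕1 = 0
s2 (pos 2,3,6,7): 1⊕1⊕1⊕1 = 0
s4 (pos 4,5,6,7): 0⊕0⊕1⊕1 = 0
Syndrome s4…s1 = 000 → no error.
Read data bits from positions 3,5,6,7: 1011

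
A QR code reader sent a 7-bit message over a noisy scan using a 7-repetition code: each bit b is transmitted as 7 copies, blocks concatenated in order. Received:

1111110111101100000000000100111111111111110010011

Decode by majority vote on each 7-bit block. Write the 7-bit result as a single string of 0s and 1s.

1100110

Block 1 (1111110): 6 ones → 1
Block 2 (1111011): 6 ones → 1
Block 3 (0000000): 0 ones → 0
Block 4 (0000100): 1 one → 0
Block 5 (1111111): 7 ones → 1
Block 6 (1111111): 7 ones → 1
Block 7 (0010011): 3 ones → 0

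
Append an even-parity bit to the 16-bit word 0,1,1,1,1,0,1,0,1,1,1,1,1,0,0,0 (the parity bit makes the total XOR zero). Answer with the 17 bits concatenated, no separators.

XOR of the 16 data bits: 0⊕1⊕1⊕1⊕1⊕0⊕1⊕0⊕1⊕1⊕1⊕1⊕1⊕0⊕0⊕0 = 0
Parity bit = 0 (so all 17 bits XOR to 0).

01111010111110000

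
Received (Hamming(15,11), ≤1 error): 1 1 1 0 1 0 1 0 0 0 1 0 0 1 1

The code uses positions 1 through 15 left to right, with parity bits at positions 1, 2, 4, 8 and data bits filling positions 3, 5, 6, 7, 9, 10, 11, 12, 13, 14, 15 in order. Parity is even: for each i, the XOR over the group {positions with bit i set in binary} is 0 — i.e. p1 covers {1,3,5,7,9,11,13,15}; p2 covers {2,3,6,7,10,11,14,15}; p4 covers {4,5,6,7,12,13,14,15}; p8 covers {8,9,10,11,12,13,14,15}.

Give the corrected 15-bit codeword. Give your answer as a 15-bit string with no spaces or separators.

111010110010011

s1 (pos 1,3,5,7,9,11,13,15): 1⊕1⊕1⊕1⊕0⊕1⊕0⊕1 = 0
s2 (pos 2,3,6,7,10,11,14,15): 1⊕1⊕0⊕1⊕0⊕1⊕1⊕1 = 0
s4 (pos 4,5,6,7,12,13,14,15): 0⊕1⊕0⊕1⊕0⊕0⊕1⊕1 = 0
s8 (pos 8,9,10,11,12,13,14,15): 0⊕0⊕0⊕1⊕0⊕0⊕1⊕1 = 1
Syndrome s8…s1 = 1000 → error at position 8.
Flip position 8: 111010100010011 → 111010110010011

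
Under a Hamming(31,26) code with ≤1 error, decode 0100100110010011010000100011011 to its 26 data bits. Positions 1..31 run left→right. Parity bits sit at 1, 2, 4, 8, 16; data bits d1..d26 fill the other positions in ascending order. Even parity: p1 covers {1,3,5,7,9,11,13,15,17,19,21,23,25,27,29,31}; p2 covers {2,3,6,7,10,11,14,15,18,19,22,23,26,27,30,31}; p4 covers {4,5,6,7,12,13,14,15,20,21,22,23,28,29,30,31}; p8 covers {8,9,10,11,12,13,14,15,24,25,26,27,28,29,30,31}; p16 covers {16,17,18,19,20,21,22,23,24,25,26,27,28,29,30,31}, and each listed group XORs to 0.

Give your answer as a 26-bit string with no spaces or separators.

s1 (pos 1,3,5,7,9,11,13,15,17,19,21,23,25,27,29,31): 0⊕0⊕1⊕0⊕1⊕0⊕0⊕1⊕0⊕0⊕0⊕1⊕0⊕1⊕0⊕1 = 0
s2 (pos 2,3,6,7,10,11,14,15,18,19,22,23,26,27,30,31): 1⊕0⊕0⊕0⊕0⊕0⊕0⊕1⊕1⊕0⊕0⊕1⊕0⊕1⊕1⊕1 = 1
s4 (pos 4,5,6,7,12,13,14,15,20,21,22,23,28,29,30,31): 0⊕1⊕0⊕0⊕1⊕0⊕0⊕1⊕0⊕0⊕0⊕1⊕1⊕0⊕1⊕1 = 1
s8 (pos 8,9,10,11,12,13,14,15,24,25,26,27,28,29,30,31): 1⊕1⊕0⊕0⊕1⊕0⊕0⊕1⊕0⊕0⊕0⊕1⊕1⊕0⊕1⊕1 = 0
s16 (pos 16,17,18,19,20,21,22,23,24,25,26,27,28,29,30,31): 1⊕0⊕1⊕0⊕0⊕0⊕0⊕1⊕0⊕0⊕0⊕1⊕1⊕0⊕1⊕1 = 1
Syndrome s16…s1 = 10110 → error at position 22.
Flip position 22: 0100100110010011010000100011011 → 0100100110010011010001100011011
Read data bits from positions 3,5,6,7,9,10,11,12,13,14,15,17,18,19,20,21,22,23,24,25,26,27,28,29,30,31: 01001001001010001100011011

01001001001010001100011011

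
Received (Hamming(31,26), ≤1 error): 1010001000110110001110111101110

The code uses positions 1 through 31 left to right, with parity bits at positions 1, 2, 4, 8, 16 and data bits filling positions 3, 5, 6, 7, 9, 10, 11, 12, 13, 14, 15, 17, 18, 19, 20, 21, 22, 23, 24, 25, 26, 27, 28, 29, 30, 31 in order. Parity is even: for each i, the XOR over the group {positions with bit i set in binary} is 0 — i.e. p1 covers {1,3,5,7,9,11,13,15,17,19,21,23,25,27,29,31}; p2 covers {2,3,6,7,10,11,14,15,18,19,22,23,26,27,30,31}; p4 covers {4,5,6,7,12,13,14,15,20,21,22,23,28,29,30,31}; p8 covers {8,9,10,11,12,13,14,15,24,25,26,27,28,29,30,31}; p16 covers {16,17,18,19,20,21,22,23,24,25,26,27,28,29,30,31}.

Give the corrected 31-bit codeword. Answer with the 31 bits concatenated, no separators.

s1 (pos 1,3,5,7,9,11,13,15,17,19,21,23,25,27,29,31): 1⊕1⊕0⊕1⊕0⊕1⊕0⊕1⊕0⊕1⊕1⊕1⊕1⊕0⊕1⊕0 = 0
s2 (pos 2,3,6,7,10,11,14,15,18,19,22,23,26,27,30,31): 0⊕1⊕0⊕1⊕0⊕1⊕1⊕1⊕0⊕1⊕0⊕1⊕1⊕0⊕1⊕0 = 1
s4 (pos 4,5,6,7,12,13,14,15,20,21,22,23,28,29,30,31): 0⊕0⊕0⊕1⊕1⊕0⊕1⊕1⊕1⊕1⊕0⊕1⊕1⊕1⊕1⊕0 = 0
s8 (pos 8,9,10,11,12,13,14,15,24,25,26,27,28,29,30,31): 0⊕0⊕0⊕1⊕1⊕0⊕1⊕1⊕1⊕1⊕1⊕0⊕1⊕1⊕1⊕0 = 0
s16 (pos 16,17,18,19,20,21,22,23,24,25,26,27,28,29,30,31): 0⊕0⊕0⊕1⊕1⊕1⊕0⊕1⊕1⊕1⊕1⊕0⊕1⊕1⊕1⊕0 = 0
Syndrome s16…s1 = 00010 → error at position 2.
Flip position 2: 1010001000110110001110111101110 → 1110001000110110001110111101110

1110001000110110001110111101110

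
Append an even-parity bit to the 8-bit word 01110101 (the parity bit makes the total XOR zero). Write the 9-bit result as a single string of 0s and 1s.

XOR of the 8 data bits: 0⊕1⊕1⊕1⊕0⊕1⊕0⊕1 = 1
Parity bit = 1 (so all 9 bits XOR to 0).

011101011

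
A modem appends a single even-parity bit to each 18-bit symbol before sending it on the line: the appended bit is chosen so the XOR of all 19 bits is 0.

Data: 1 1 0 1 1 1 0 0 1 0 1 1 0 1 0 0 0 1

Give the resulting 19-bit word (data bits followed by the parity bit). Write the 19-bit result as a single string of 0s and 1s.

1101110010110100010

XOR of the 18 data bits: 1⊕1⊕0⊕1⊕1⊕1⊕0⊕0⊕1⊕0⊕1⊕1⊕0⊕1⊕0⊕0⊕0⊕1 = 0
Parity bit = 0 (so all 19 bits XOR to 0).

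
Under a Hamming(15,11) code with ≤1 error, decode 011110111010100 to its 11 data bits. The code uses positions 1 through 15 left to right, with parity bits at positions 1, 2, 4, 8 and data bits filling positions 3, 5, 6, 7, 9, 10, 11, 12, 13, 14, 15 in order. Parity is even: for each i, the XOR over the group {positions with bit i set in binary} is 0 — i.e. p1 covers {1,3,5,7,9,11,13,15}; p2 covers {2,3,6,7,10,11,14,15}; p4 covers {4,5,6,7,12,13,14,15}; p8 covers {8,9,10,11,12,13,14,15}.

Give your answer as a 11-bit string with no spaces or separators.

11011010100

s1 (pos 1,3,5,7,9,11,13,15): 0⊕1⊕1⊕1⊕1⊕1⊕1⊕0 = 0
s2 (pos 2,3,6,7,10,11,14,15): 1⊕1⊕0⊕1⊕0⊕1⊕0⊕0 = 0
s4 (pos 4,5,6,7,12,13,14,15): 1⊕1⊕0⊕1⊕0⊕1⊕0⊕0 = 0
s8 (pos 8,9,10,11,12,13,14,15): 1⊕1⊕0⊕1⊕0⊕1⊕0⊕0 = 0
Syndrome s8…s1 = 0000 → no error.
Read data bits from positions 3,5,6,7,9,10,11,12,13,14,15: 11011010100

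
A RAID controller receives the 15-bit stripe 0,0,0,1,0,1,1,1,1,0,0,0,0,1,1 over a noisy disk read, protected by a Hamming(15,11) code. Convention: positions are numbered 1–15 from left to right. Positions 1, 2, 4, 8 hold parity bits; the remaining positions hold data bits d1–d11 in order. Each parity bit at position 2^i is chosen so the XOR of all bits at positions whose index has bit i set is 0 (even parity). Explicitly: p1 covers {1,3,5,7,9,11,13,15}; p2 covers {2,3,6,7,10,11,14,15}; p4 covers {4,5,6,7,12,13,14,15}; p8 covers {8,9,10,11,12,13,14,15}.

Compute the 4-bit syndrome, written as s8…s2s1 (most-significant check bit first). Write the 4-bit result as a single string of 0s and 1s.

s1 (pos 1,3,5,7,9,11,13,15): 0⊕0⊕0⊕1⊕1⊕0⊕0⊕1 = 1
s2 (pos 2,3,6,7,10,11,14,15): 0⊕0⊕1⊕1⊕0⊕0⊕1⊕1 = 0
s4 (pos 4,5,6,7,12,13,14,15): 1⊕0⊕1⊕1⊕0⊕0⊕1⊕1 = 1
s8 (pos 8,9,10,11,12,13,14,15): 1⊕1⊕0⊕0⊕0⊕0⊕1⊕1 = 0
Syndrome s8…s1 = 0101 → error at position 5.

0101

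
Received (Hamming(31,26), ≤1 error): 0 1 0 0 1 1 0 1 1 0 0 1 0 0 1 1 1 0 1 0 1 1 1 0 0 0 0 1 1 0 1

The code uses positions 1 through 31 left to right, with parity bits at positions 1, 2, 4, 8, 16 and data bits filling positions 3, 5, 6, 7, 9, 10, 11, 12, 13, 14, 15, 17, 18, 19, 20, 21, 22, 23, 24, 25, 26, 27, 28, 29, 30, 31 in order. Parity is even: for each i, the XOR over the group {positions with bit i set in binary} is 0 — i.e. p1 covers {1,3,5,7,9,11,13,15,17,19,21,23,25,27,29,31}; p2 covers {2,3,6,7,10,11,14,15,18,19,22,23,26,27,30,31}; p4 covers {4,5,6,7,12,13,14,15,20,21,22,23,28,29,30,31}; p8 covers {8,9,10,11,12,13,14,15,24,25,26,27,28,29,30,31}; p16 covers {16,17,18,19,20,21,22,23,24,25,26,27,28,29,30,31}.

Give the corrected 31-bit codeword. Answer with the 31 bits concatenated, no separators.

0100110110010011101011100011101

s1 (pos 1,3,5,7,9,11,13,15,17,19,21,23,25,27,29,31): 0⊕0⊕1⊕0⊕1⊕0⊕0⊕1⊕1⊕1⊕1⊕1⊕0⊕0⊕1⊕1 = 1
s2 (pos 2,3,6,7,10,11,14,15,18,19,22,23,26,27,30,31): 1⊕0⊕1⊕0⊕0⊕0⊕0⊕1⊕0⊕1⊕1⊕1⊕0⊕0⊕0⊕1 = 1
s4 (pos 4,5,6,7,12,13,14,15,20,21,22,23,28,29,30,31): 0⊕1⊕1⊕0⊕1⊕0⊕0⊕1⊕0⊕1⊕1⊕1⊕1⊕1⊕0⊕1 = 0
s8 (pos 8,9,10,11,12,13,14,15,24,25,26,27,28,29,30,31): 1⊕1⊕0⊕0⊕1⊕0⊕0⊕1⊕0⊕0⊕0⊕0⊕1⊕1⊕0⊕1 = 1
s16 (pos 16,17,18,19,20,21,22,23,24,25,26,27,28,29,30,31): 1⊕1⊕0⊕1⊕0⊕1⊕1⊕1⊕0⊕0⊕0⊕0⊕1⊕1⊕0⊕1 = 1
Syndrome s16…s1 = 11011 → error at position 27.
Flip position 27: 0100110110010011101011100001101 → 0100110110010011101011100011101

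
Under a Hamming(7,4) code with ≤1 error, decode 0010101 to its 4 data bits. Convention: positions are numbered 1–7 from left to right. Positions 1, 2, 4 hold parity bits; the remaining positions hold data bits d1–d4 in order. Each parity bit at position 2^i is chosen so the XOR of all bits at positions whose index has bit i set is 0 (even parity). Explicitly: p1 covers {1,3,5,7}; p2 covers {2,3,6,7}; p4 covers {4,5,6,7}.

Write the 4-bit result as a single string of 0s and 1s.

s1 (pos 1,3,5,7): 0⊕1⊕1⊕1 = 1
s2 (pos 2,3,6,7): 0⊕1⊕0⊕1 = 0
s4 (pos 4,5,6,7): 0⊕1⊕0⊕1 = 0
Syndrome s4…s1 = 001 → error at position 1.
Flip position 1: 0010101 → 1010101
Read data bits from positions 3,5,6,7: 1101

1101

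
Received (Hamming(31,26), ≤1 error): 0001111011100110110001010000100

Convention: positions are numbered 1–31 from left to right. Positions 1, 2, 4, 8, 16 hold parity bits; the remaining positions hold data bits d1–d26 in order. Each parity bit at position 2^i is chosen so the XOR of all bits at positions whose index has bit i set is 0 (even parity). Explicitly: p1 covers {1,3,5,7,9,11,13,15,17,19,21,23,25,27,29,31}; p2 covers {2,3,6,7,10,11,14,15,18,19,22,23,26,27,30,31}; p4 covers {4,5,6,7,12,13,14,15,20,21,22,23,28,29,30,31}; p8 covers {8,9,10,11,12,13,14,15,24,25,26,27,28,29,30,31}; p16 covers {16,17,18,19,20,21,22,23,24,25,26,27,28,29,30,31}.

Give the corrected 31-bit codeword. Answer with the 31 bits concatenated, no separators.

s1 (pos 1,3,5,7,9,11,13,15,17,19,21,23,25,27,29,31): 0⊕0⊕1⊕1⊕1⊕1⊕0⊕1⊕1⊕0⊕0⊕0⊕0⊕0⊕1⊕0 = 1
s2 (pos 2,3,6,7,10,11,14,15,18,19,22,23,26,27,30,31): 0⊕0⊕1⊕1⊕1⊕1⊕1⊕1⊕1⊕0⊕1⊕0⊕0⊕0⊕0⊕0 = 0
s4 (pos 4,5,6,7,12,13,14,15,20,21,22,23,28,29,30,31): 1⊕1⊕1⊕1⊕0⊕0⊕1⊕1⊕0⊕0⊕1⊕0⊕0⊕1⊕0⊕0 = 0
s8 (pos 8,9,10,11,12,13,14,15,24,25,26,27,28,29,30,31): 0⊕1⊕1⊕1⊕0⊕0⊕1⊕1⊕1⊕0⊕0⊕0⊕0⊕1⊕0⊕0 = 1
s16 (pos 16,17,18,19,20,21,22,23,24,25,26,27,28,29,30,31): 0⊕1⊕1⊕0⊕0⊕0⊕1⊕0⊕1⊕0⊕0⊕0⊕0⊕1⊕0⊕0 = 1
Syndrome s16…s1 = 11001 → error at position 25.
Flip position 25: 0001111011100110110001010000100 → 0001111011100110110001011000100

0001111011100110110001011000100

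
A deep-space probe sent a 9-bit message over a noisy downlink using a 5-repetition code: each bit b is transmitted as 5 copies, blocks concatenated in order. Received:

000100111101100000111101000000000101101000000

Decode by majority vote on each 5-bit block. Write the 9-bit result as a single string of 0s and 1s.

010010010

Block 1 (00010): 1 one → 0
Block 2 (01111): 4 ones → 1
Block 3 (01100): 2 ones → 0
Block 4 (00011): 2 ones → 0
Block 5 (11010): 3 ones → 1
Block 6 (00000): 0 ones → 0
Block 7 (00010): 1 one → 0
Block 8 (11010): 3 ones → 1
Block 9 (00000): 0 ones → 0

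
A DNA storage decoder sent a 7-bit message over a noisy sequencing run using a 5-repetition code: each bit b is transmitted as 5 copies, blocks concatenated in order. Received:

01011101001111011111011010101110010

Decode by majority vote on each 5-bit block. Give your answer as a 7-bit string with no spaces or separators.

Block 1 (01011): 3 ones → 1
Block 2 (10100): 2 ones → 0
Block 3 (11110): 4 ones → 1
Block 4 (11111): 5 ones → 1
Block 5 (01101): 3 ones → 1
Block 6 (01011): 3 ones → 1
Block 7 (10010): 2 ones → 0

1011110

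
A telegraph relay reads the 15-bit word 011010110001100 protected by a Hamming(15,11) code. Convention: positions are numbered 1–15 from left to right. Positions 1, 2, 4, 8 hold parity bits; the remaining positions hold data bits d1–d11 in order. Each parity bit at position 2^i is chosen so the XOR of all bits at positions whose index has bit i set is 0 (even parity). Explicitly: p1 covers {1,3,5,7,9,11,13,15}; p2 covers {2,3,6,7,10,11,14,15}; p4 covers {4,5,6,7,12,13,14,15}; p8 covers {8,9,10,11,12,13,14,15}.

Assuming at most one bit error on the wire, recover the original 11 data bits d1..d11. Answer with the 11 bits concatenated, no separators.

11010101100

s1 (pos 1,3,5,7,9,11,13,15): 0⊕1⊕1⊕1⊕0⊕0⊕1⊕0 = 0
s2 (pos 2,3,6,7,10,11,14,15): 1⊕1⊕0⊕1⊕0⊕0⊕0⊕0 = 1
s4 (pos 4,5,6,7,12,13,14,15): 0⊕1⊕0⊕1⊕1⊕1⊕0⊕0 = 0
s8 (pos 8,9,10,11,12,13,14,15): 1⊕0⊕0⊕0⊕1⊕1⊕0⊕0 = 1
Syndrome s8…s1 = 1010 → error at position 10.
Flip position 10: 011010110001100 → 011010110101100
Read data bits from positions 3,5,6,7,9,10,11,12,13,14,15: 11010101100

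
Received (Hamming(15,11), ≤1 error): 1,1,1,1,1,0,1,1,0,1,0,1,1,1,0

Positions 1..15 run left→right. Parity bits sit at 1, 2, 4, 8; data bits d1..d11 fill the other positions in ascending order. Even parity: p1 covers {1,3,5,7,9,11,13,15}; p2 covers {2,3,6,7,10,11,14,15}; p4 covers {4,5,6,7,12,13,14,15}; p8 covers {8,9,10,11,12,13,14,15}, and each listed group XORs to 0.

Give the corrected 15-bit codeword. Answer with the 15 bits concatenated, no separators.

111110110111110

s1 (pos 1,3,5,7,9,11,13,15): 1⊕1⊕1⊕1⊕0⊕0⊕1⊕0 = 1
s2 (pos 2,3,6,7,10,11,14,15): 1⊕1⊕0⊕1⊕1⊕0⊕1⊕0 = 1
s4 (pos 4,5,6,7,12,13,14,15): 1⊕1⊕0⊕1⊕1⊕1⊕1⊕0 = 0
s8 (pos 8,9,10,11,12,13,14,15): 1⊕0⊕1⊕0⊕1⊕1⊕1⊕0 = 1
Syndrome s8…s1 = 1011 → error at position 11.
Flip position 11: 111110110101110 → 111110110111110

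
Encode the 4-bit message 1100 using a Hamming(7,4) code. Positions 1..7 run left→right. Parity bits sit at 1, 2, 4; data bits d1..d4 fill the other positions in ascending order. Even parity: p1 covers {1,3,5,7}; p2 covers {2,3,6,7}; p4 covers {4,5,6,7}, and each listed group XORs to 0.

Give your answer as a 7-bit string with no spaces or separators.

Place data at non-parity positions: p1 p2 1 p4 1 0 0
p1 (pos 1,3,5,7): XOR of data positions = 1⊕1⊕0 = 0
p2 (pos 2,3,6,7): XOR of data positions = 1⊕0⊕0 = 1
p4 (pos 4,5,6,7): XOR of data positions = 1⊕0⊕0 = 1
Codeword: 0111100

0111100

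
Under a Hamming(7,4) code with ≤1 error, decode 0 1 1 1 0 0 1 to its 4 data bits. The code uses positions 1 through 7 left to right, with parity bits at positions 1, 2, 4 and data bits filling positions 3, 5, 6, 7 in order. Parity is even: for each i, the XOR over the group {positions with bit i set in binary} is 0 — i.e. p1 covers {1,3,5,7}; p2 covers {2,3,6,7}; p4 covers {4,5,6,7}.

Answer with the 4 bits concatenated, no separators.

1001

s1 (pos 1,3,5,7): 0⊕1⊕0⊕1 = 0
s2 (pos 2,3,6,7): 1⊕1⊕0⊕1 = 1
s4 (pos 4,5,6,7): 1⊕0⊕0⊕1 = 0
Syndrome s4…s1 = 010 → error at position 2.
Flip position 2: 0111001 → 0011001
Read data bits from positions 3,5,6,7: 1001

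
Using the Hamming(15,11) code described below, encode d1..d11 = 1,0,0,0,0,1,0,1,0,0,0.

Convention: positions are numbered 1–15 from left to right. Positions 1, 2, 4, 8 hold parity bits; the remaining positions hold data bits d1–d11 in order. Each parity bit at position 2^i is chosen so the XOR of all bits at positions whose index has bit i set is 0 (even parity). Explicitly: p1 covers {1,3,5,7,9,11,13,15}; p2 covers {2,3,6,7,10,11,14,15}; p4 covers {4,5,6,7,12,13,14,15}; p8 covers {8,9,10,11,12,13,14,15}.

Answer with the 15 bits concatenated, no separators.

Place data at non-parity positions: p1 p2 1 p4 0 0 0 p8 0 1 0 1 0 0 0
p1 (pos 1,3,5,7,9,11,13,15): XOR of data positions = 1⊕0⊕0⊕0⊕0⊕0⊕0 = 1
p2 (pos 2,3,6,7,10,11,14,15): XOR of data positions = 1⊕0⊕0⊕1⊕0⊕0⊕0 = 0
p4 (pos 4,5,6,7,12,13,14,15): XOR of data positions = 0⊕0⊕0⊕1⊕0⊕0⊕0 = 1
p8 (pos 8,9,10,11,12,13,14,15): XOR of data positions = 0⊕1⊕0⊕1⊕0⊕0⊕0 = 0
Codeword: 101100000101000

101100000101000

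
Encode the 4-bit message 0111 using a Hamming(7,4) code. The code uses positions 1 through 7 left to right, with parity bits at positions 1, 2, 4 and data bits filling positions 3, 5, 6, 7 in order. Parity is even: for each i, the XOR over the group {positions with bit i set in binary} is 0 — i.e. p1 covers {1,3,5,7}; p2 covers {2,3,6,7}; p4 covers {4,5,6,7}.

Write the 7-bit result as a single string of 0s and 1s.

0001111

Place data at non-parity positions: p1 p2 0 p4 1 1 1
p1 (pos 1,3,5,7): XOR of data positions = 0⊕1⊕1 = 0
p2 (pos 2,3,6,7): XOR of data positions = 0⊕1⊕1 = 0
p4 (pos 4,5,6,7): XOR of data positions = 1⊕1⊕1 = 1
Codeword: 0001111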